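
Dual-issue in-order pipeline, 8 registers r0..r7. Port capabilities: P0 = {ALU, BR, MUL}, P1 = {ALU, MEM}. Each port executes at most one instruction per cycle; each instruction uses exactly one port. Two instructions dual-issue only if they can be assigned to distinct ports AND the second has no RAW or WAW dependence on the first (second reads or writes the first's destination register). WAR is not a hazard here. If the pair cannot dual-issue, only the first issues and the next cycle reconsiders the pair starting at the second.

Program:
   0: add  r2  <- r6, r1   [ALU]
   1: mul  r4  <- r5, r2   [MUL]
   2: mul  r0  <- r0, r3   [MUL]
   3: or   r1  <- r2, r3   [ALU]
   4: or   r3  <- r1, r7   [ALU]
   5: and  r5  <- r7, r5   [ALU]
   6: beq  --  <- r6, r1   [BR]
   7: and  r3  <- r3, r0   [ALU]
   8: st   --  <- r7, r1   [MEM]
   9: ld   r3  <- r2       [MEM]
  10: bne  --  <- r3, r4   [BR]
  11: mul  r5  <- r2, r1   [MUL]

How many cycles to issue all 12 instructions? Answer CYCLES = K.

c0: i0 add.ALU  RAW r2
c1: i1 mul.MUL  no-port MUL/MUL
c2: i2,i3 mul.MUL or.ALU  pair
c3: i4,i5 or.ALU and.ALU  pair
c4: i6,i7 beq.BR and.ALU  pair
c5: i8 st.MEM  no-port MEM/MEM
c6: i9 ld.MEM  RAW r3
c7: i10 bne.BR  no-port BR/MUL
c8: i11 mul.MUL  tail

CYCLES = 9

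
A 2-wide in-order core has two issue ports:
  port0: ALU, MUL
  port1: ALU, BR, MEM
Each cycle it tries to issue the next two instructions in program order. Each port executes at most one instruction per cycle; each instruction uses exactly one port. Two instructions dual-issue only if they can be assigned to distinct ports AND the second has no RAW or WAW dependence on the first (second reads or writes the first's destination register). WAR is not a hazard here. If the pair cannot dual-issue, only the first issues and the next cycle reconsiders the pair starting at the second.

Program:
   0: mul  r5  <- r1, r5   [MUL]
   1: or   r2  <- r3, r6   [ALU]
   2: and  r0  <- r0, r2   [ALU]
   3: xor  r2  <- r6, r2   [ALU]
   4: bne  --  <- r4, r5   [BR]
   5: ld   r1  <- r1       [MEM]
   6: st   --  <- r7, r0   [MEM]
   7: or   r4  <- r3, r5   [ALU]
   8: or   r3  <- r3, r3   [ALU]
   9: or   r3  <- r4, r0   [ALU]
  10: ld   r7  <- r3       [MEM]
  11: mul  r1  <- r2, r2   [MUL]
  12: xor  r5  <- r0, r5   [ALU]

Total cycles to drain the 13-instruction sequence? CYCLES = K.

[0] i0+i1  mul/or  -- pair
[1] i2+i3  and/xor  -- pair
[2] i4  bne  -- no-port BR/MEM
[3] i5  ld  -- no-port MEM/MEM
[4] i6+i7  st/or  -- pair
[5] i8  or  -- WAW r3
[6] i9  or  -- RAW r3
[7] i10+i11  ld/mul  -- pair
[8] i12  xor  -- tail

CYCLES = 9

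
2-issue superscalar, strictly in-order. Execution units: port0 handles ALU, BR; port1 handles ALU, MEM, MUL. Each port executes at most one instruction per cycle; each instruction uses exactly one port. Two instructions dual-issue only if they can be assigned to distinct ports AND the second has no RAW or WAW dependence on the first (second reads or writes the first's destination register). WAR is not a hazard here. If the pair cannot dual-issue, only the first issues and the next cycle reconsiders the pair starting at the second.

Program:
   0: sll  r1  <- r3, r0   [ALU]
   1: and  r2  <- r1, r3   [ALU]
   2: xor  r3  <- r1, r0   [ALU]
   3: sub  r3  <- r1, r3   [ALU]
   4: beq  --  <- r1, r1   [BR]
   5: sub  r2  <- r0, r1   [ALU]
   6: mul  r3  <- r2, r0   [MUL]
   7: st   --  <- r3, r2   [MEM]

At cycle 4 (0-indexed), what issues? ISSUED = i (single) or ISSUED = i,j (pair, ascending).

0. sll.ALU @i0  | RAW r1
1. and.ALU/xor.ALU @i1+i2  | pair
2. sub.ALU/beq.BR @i3+i4  | pair
3. sub.ALU @i5  | RAW r2
4. mul.MUL @i6  | no-port MUL/MEM
5. st.MEM @i7  | tail

ISSUED = 6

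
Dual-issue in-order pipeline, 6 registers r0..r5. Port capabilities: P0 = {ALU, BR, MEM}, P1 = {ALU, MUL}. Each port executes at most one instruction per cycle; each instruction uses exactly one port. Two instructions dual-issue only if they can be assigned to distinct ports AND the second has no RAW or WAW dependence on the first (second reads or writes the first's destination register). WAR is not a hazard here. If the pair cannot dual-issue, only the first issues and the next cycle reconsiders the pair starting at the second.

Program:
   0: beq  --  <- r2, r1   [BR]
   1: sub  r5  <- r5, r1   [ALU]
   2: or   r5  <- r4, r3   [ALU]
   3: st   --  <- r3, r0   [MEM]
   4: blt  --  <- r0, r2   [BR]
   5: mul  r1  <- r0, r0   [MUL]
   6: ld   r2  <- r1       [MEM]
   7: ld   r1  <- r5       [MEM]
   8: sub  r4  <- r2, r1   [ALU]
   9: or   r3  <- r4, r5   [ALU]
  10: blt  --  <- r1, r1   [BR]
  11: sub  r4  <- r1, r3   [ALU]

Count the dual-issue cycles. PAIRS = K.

  cy0 -> i0/i1 (beq.BR/sub.ALU) dual
  cy1 -> i2/i3 (or.ALU/st.MEM) dual
  cy2 -> i4/i5 (blt.BR/mul.MUL) dual
  cy3 -> i6 (ld.MEM) no-port MEM/MEM
  cy4 -> i7 (ld.MEM) RAW r1
  cy5 -> i8 (sub.ALU) RAW r4
  cy6 -> i9/i10 (or.ALU/blt.BR) dual
  cy7 -> i11 (sub.ALU) tail

PAIRS = 4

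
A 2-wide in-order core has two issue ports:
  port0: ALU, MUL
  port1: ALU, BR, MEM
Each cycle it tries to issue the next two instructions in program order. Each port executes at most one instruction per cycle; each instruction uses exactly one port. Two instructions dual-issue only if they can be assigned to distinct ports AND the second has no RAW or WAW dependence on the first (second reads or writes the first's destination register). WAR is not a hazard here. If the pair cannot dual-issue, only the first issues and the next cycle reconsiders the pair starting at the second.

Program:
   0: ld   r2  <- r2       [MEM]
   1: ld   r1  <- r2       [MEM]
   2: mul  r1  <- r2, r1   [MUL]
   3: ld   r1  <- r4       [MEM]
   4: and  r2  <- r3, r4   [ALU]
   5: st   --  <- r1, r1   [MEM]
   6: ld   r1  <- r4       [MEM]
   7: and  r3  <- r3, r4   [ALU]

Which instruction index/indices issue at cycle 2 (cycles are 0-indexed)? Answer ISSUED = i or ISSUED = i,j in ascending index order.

t=0 i0:ld.MEM ; no-port MEM/MEM
t=1 i1:ld.MEM ; RAW+WAW r1
t=2 i2:mul.MUL ; WAW r1
t=3 i3+i4:ld.MEM and.ALU ; 2-wide
t=4 i5:st.MEM ; no-port MEM/MEM
t=5 i6+i7:ld.MEM and.ALU ; 2-wide

ISSUED = 2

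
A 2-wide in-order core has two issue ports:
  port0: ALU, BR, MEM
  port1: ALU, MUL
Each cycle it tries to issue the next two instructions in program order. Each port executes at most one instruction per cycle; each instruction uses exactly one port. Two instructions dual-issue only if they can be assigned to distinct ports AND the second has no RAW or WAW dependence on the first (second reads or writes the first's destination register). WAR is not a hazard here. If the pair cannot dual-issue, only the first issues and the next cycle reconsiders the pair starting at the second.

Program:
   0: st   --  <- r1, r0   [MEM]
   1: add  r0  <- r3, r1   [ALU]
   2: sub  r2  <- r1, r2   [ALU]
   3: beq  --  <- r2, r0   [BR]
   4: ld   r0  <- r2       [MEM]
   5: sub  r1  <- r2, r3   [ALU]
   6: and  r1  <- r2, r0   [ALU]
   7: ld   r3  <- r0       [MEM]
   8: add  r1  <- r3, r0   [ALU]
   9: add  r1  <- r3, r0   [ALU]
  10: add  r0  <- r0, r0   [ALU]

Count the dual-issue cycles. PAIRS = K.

PAIRS = 4

#0 head=0: st/add i0,i1 2-wide
#1 head=2: sub i2 RAW r2
#2 head=3: beq i3 no-port BR/MEM
#3 head=4: ld/sub i4,i5 2-wide
#4 head=6: and/ld i6,i7 2-wide
#5 head=8: add i8 WAW r1
#6 head=9: add/add i9,i10 2-wide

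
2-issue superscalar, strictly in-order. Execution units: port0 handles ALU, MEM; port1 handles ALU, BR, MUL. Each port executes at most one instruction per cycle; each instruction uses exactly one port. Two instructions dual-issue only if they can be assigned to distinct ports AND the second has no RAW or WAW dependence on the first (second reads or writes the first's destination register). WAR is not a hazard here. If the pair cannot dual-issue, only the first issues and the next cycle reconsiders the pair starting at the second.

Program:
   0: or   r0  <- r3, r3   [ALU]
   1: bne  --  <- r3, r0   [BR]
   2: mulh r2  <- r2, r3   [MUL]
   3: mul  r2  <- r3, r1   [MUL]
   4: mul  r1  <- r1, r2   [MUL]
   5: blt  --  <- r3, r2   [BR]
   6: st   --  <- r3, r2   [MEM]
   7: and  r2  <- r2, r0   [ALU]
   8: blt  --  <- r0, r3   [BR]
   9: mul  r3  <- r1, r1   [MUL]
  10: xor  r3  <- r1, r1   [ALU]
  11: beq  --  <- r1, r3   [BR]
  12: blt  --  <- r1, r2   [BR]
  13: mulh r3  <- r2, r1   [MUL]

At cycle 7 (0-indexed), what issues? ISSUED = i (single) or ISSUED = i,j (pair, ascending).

ISSUED = 9

0. or.ALU @i0  | RAW r0
1. bne.BR @i1  | no-port BR/MUL
2. mulh.MUL @i2  | no-port MUL/MUL
3. mul.MUL @i3  | no-port MUL/MUL
4. mul.MUL @i4  | no-port MUL/BR
5. blt.BR st.MEM @i5/i6  | pair
6. and.ALU blt.BR @i7/i8  | pair
7. mul.MUL @i9  | WAW r3
8. xor.ALU @i10  | RAW r3
9. beq.BR @i11  | no-port BR/BR
10. blt.BR @i12  | no-port BR/MUL
11. mulh.MUL @i13  | tail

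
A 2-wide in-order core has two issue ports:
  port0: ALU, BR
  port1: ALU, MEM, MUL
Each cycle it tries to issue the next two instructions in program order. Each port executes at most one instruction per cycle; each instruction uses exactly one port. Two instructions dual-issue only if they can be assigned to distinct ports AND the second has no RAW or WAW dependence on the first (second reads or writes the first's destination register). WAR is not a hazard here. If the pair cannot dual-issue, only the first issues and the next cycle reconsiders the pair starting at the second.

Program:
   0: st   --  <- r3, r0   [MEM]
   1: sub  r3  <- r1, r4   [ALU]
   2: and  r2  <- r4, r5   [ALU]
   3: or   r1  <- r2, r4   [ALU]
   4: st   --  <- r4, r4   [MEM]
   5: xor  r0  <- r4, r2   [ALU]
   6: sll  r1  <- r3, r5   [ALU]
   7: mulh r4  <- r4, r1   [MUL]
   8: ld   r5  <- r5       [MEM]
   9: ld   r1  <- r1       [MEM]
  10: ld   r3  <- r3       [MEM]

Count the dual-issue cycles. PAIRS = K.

PAIRS = 3

#0 head=0: st sub i0+i1 2-wide
#1 head=2: and i2 RAW r2
#2 head=3: or st i3+i4 2-wide
#3 head=5: xor sll i5+i6 2-wide
#4 head=7: mulh i7 no-port MUL/MEM
#5 head=8: ld i8 no-port MEM/MEM
#6 head=9: ld i9 no-port MEM/MEM
#7 head=10: ld i10 tail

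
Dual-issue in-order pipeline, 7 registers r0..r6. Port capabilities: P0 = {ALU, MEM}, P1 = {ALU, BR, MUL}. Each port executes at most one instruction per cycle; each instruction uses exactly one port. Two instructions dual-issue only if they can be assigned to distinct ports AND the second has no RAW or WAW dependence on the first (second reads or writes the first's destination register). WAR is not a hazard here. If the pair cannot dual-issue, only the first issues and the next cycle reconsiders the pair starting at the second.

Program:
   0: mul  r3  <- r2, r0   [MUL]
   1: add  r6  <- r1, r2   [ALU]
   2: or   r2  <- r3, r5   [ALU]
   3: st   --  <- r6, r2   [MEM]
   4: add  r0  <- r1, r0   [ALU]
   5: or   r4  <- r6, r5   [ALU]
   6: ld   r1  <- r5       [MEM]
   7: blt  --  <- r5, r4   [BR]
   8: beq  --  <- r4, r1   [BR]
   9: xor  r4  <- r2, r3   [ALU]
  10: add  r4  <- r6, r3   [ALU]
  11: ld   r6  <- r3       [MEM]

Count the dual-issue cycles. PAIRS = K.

[0] i0,i1  mul/add  -- dual
[1] i2  or  -- RAW r2
[2] i3,i4  st/add  -- dual
[3] i5,i6  or/ld  -- dual
[4] i7  blt  -- no-port BR/BR
[5] i8,i9  beq/xor  -- dual
[6] i10,i11  add/ld  -- dual

PAIRS = 5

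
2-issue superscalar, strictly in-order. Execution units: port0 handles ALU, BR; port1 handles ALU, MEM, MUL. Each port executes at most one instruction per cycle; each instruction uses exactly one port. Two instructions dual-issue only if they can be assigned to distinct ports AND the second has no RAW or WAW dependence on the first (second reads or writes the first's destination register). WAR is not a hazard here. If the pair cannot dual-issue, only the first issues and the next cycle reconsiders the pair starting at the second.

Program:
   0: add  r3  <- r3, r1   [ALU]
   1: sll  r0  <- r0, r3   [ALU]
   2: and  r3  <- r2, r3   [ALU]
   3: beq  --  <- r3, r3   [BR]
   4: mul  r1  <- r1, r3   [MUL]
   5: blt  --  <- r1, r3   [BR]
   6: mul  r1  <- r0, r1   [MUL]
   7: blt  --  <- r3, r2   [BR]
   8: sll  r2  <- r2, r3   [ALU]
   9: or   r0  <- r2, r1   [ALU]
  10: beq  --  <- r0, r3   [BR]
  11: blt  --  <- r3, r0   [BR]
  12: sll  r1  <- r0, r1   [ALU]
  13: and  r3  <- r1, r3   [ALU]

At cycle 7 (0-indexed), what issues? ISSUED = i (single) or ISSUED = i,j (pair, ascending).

[0] i0  add  -- RAW r3
[1] i1/i2  sll;and  -- pair
[2] i3/i4  beq;mul  -- pair
[3] i5/i6  blt;mul  -- pair
[4] i7/i8  blt;sll  -- pair
[5] i9  or  -- RAW r0
[6] i10  beq  -- no-port BR/BR
[7] i11/i12  blt;sll  -- pair
[8] i13  and  -- tail

ISSUED = 11,12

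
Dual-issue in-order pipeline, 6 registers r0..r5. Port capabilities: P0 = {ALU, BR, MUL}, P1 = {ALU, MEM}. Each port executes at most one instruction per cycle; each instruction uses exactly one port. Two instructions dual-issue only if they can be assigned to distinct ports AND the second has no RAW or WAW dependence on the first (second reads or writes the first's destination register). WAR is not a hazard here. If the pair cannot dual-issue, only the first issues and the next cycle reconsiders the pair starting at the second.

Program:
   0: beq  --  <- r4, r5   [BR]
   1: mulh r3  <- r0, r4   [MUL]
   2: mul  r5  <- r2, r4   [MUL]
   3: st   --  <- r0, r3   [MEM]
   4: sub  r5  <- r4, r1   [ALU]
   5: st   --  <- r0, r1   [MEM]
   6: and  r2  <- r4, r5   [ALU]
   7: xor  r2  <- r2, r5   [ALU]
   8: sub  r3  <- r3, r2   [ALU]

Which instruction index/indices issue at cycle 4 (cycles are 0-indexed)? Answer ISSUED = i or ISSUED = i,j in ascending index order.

c0: i0 beq.BR  no-port BR/MUL
c1: i1 mulh.MUL  no-port MUL/MUL
c2: i2,i3 mul.MUL/st.MEM  2-wide
c3: i4,i5 sub.ALU/st.MEM  2-wide
c4: i6 and.ALU  RAW+WAW r2
c5: i7 xor.ALU  RAW r2
c6: i8 sub.ALU  tail

ISSUED = 6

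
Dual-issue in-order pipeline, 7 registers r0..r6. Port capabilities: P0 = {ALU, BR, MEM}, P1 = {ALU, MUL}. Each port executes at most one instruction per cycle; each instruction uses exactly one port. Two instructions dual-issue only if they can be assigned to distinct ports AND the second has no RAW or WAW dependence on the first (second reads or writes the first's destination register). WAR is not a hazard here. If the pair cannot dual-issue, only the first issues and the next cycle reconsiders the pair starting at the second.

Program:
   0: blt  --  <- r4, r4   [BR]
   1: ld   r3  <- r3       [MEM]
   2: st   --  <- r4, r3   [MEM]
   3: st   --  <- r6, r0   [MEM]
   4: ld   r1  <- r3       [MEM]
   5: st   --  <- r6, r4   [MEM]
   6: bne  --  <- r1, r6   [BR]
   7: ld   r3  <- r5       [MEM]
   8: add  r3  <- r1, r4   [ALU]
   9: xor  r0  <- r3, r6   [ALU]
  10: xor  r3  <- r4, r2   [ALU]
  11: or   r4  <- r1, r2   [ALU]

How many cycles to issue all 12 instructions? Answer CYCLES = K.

[0] i0  blt.BR  -- no-port BR/MEM
[1] i1  ld.MEM  -- no-port MEM/MEM
[2] i2  st.MEM  -- no-port MEM/MEM
[3] i3  st.MEM  -- no-port MEM/MEM
[4] i4  ld.MEM  -- no-port MEM/MEM
[5] i5  st.MEM  -- no-port MEM/BR
[6] i6  bne.BR  -- no-port BR/MEM
[7] i7  ld.MEM  -- WAW r3
[8] i8  add.ALU  -- RAW r3
[9] i9/i10  xor.ALU/xor.ALU  -- pair
[10] i11  or.ALU  -- tail

CYCLES = 11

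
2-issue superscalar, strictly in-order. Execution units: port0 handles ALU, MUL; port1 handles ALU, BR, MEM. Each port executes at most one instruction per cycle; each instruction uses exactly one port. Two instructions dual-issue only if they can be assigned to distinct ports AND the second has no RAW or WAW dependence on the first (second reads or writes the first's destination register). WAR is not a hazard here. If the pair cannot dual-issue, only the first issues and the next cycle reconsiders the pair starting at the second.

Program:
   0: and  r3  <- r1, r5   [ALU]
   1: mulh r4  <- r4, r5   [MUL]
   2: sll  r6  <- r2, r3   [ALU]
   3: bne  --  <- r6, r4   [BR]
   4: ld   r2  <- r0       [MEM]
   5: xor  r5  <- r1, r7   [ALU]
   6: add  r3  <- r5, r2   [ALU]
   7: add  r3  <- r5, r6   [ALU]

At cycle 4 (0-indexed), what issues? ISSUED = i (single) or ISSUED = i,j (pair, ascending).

  cy0 -> i0,i1 (and/mulh) dual
  cy1 -> i2 (sll) RAW r6
  cy2 -> i3 (bne) no-port BR/MEM
  cy3 -> i4,i5 (ld/xor) dual
  cy4 -> i6 (add) WAW r3
  cy5 -> i7 (add) tail

ISSUED = 6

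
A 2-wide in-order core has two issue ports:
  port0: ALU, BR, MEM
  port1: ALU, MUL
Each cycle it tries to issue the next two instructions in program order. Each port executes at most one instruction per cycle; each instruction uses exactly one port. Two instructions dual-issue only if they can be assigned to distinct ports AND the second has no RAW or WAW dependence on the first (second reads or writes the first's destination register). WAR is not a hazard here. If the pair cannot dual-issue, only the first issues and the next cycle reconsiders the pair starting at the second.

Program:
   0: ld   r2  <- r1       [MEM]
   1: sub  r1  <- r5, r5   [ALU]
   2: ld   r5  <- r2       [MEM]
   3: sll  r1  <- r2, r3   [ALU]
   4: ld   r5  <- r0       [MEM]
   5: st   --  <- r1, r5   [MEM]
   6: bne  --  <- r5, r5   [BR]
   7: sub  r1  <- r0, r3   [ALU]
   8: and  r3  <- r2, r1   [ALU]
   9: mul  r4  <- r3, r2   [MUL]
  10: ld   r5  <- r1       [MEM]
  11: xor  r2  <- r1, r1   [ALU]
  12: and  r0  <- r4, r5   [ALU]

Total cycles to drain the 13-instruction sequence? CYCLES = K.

CYCLES = 8

  cy0 -> i0,i1 (ld;sub) dual
  cy1 -> i2,i3 (ld;sll) dual
  cy2 -> i4 (ld) no-port MEM/MEM
  cy3 -> i5 (st) no-port MEM/BR
  cy4 -> i6,i7 (bne;sub) dual
  cy5 -> i8 (and) RAW r3
  cy6 -> i9,i10 (mul;ld) dual
  cy7 -> i11,i12 (xor;and) dual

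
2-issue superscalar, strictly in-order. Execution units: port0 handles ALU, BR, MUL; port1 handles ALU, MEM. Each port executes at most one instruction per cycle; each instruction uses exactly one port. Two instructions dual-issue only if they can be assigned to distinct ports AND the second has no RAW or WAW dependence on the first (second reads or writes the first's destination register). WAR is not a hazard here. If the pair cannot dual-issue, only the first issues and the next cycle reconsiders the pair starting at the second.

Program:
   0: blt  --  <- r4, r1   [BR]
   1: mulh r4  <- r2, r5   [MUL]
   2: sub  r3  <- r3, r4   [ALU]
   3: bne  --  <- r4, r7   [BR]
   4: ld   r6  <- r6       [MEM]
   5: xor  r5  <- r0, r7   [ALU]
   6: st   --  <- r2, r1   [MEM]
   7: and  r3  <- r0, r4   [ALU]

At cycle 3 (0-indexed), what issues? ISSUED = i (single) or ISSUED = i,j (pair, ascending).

c0: i0 blt.BR  no-port BR/MUL
c1: i1 mulh.MUL  RAW r4
c2: i2/i3 sub.ALU+bne.BR  2-wide
c3: i4/i5 ld.MEM+xor.ALU  2-wide
c4: i6/i7 st.MEM+and.ALU  2-wide

ISSUED = 4,5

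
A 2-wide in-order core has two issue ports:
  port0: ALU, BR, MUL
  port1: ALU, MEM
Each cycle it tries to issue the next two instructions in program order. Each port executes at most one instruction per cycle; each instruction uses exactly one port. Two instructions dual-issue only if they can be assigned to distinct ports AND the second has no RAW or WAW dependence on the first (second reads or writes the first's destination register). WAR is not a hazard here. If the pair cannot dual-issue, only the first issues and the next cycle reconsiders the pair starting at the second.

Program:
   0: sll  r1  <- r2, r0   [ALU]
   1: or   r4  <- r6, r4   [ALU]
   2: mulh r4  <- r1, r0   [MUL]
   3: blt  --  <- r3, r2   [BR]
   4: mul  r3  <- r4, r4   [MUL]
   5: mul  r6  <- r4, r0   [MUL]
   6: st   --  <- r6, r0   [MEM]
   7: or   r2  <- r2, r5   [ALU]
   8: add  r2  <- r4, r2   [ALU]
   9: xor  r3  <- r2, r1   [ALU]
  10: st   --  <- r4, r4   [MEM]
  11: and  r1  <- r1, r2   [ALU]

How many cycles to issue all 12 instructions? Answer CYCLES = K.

  cy0 -> i0&i1 (sll+or) 2-wide
  cy1 -> i2 (mulh) no-port MUL/BR
  cy2 -> i3 (blt) no-port BR/MUL
  cy3 -> i4 (mul) no-port MUL/MUL
  cy4 -> i5 (mul) RAW r6
  cy5 -> i6&i7 (st+or) 2-wide
  cy6 -> i8 (add) RAW r2
  cy7 -> i9&i10 (xor+st) 2-wide
  cy8 -> i11 (and) tail

CYCLES = 9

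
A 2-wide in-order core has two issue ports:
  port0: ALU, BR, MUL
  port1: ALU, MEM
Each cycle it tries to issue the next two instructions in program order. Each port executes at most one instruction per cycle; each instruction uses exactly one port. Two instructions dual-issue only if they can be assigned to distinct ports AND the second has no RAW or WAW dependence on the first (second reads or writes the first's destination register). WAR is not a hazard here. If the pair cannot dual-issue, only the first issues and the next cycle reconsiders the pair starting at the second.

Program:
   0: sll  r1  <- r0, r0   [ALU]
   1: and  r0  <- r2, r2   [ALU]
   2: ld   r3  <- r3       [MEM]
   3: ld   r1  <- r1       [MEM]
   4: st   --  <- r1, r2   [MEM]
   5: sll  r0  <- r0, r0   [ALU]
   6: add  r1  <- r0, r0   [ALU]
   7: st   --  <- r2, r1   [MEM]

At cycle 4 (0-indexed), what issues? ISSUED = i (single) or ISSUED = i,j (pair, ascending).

[0] i0,i1  sll.ALU;and.ALU  -- pair
[1] i2  ld.MEM  -- no-port MEM/MEM
[2] i3  ld.MEM  -- no-port MEM/MEM
[3] i4,i5  st.MEM;sll.ALU  -- pair
[4] i6  add.ALU  -- RAW r1
[5] i7  st.MEM  -- tail

ISSUED = 6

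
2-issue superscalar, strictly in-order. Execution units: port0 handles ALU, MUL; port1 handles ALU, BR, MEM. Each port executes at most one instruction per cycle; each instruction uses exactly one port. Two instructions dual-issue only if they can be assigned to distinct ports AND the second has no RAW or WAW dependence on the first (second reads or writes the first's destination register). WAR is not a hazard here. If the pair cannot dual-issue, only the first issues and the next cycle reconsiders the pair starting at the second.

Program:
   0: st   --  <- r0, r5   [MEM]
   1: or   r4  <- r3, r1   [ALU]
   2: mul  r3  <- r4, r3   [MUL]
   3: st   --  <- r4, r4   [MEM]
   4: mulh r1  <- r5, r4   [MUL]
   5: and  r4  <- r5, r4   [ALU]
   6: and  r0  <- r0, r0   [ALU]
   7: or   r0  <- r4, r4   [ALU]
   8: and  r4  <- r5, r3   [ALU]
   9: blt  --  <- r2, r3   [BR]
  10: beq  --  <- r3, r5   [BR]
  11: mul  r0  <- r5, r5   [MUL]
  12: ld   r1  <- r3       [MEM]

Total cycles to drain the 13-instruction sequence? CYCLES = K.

#0 head=0: st.MEM/or.ALU i0+i1 dual
#1 head=2: mul.MUL/st.MEM i2+i3 dual
#2 head=4: mulh.MUL/and.ALU i4+i5 dual
#3 head=6: and.ALU i6 WAW r0
#4 head=7: or.ALU/and.ALU i7+i8 dual
#5 head=9: blt.BR i9 no-port BR/BR
#6 head=10: beq.BR/mul.MUL i10+i11 dual
#7 head=12: ld.MEM i12 tail

CYCLES = 8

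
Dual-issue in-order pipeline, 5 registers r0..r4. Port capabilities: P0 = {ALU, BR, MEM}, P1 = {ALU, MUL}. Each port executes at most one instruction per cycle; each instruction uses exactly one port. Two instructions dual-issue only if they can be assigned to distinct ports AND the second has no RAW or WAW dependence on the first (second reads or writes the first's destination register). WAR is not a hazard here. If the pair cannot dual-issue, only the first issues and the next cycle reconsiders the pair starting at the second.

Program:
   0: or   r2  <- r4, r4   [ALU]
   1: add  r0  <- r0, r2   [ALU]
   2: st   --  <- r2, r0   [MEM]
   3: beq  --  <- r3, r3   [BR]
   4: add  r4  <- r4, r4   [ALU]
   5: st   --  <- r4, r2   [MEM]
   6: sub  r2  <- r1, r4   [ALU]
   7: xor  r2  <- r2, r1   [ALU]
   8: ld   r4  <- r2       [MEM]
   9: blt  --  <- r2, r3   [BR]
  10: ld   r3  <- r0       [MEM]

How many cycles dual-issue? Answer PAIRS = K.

c0: i0 or  RAW r2
c1: i1 add  RAW r0
c2: i2 st  no-port MEM/BR
c3: i3+i4 beq/add  2-wide
c4: i5+i6 st/sub  2-wide
c5: i7 xor  RAW r2
c6: i8 ld  no-port MEM/BR
c7: i9 blt  no-port BR/MEM
c8: i10 ld  tail

PAIRS = 2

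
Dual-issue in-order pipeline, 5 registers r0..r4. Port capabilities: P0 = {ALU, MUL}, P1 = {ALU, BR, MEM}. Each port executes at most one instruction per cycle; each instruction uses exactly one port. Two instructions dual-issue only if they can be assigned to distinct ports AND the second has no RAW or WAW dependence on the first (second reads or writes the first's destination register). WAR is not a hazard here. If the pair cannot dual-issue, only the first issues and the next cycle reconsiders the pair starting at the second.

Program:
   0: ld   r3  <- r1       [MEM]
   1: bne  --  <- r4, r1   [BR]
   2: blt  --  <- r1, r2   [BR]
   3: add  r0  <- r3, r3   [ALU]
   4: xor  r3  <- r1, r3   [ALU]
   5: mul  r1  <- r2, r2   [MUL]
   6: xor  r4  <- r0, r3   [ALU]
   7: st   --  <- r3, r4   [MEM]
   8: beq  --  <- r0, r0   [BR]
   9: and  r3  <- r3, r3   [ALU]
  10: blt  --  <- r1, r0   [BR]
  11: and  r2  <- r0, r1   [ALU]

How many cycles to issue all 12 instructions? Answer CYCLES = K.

CYCLES = 8

t=0 i0:ld.MEM ; no-port MEM/BR
t=1 i1:bne.BR ; no-port BR/BR
t=2 i2+i3:blt.BR add.ALU ; pair
t=3 i4+i5:xor.ALU mul.MUL ; pair
t=4 i6:xor.ALU ; RAW r4
t=5 i7:st.MEM ; no-port MEM/BR
t=6 i8+i9:beq.BR and.ALU ; pair
t=7 i10+i11:blt.BR and.ALU ; pair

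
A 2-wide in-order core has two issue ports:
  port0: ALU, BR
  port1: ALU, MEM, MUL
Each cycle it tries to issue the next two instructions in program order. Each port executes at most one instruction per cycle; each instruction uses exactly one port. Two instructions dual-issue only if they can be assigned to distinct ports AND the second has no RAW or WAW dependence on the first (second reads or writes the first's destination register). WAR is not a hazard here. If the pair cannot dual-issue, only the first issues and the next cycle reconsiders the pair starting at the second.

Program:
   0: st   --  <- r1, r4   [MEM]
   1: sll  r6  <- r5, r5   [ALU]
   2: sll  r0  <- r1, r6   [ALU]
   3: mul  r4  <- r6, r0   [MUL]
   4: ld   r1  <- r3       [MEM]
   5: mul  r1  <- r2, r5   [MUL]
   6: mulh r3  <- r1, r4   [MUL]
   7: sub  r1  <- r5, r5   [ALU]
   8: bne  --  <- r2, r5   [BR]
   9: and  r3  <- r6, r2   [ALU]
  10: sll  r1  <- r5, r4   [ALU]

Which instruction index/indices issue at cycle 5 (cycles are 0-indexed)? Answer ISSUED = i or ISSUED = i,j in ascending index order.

c0: i0/i1 st+sll  2-wide
c1: i2 sll  RAW r0
c2: i3 mul  no-port MUL/MEM
c3: i4 ld  no-port MEM/MUL
c4: i5 mul  no-port MUL/MUL
c5: i6/i7 mulh+sub  2-wide
c6: i8/i9 bne+and  2-wide
c7: i10 sll  tail

ISSUED = 6,7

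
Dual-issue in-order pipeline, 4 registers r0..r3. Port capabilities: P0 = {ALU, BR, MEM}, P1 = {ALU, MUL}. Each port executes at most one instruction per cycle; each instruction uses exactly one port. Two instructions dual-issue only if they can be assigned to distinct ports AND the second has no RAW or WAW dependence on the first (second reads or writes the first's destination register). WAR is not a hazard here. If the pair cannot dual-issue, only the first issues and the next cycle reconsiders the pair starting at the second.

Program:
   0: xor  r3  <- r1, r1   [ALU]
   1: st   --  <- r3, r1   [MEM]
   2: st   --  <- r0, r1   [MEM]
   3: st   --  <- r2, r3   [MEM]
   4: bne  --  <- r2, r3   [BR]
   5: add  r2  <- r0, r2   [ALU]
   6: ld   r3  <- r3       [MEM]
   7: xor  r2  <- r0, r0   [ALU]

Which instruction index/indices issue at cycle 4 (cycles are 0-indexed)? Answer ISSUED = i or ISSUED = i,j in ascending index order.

ISSUED = 4,5

0. xor @i0  | RAW r3
1. st @i1  | no-port MEM/MEM
2. st @i2  | no-port MEM/MEM
3. st @i3  | no-port MEM/BR
4. bne/add @i4+i5  | dual
5. ld/xor @i6+i7  | dual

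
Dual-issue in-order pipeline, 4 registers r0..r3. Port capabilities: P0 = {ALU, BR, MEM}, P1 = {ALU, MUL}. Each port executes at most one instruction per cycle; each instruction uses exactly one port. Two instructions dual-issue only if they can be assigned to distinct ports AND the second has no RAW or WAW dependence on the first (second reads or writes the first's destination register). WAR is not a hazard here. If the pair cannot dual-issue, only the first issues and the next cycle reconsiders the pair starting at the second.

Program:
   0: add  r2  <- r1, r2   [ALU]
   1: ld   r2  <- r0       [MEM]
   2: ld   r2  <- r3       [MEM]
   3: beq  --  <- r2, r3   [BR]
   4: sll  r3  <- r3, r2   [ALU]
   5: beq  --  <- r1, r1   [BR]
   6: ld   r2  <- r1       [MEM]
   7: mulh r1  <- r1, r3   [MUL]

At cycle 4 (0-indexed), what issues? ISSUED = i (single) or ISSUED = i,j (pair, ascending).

[0] i0  add  -- WAW r2
[1] i1  ld  -- no-port MEM/MEM
[2] i2  ld  -- no-port MEM/BR
[3] i3&i4  beq sll  -- 2-wide
[4] i5  beq  -- no-port BR/MEM
[5] i6&i7  ld mulh  -- 2-wide

ISSUED = 5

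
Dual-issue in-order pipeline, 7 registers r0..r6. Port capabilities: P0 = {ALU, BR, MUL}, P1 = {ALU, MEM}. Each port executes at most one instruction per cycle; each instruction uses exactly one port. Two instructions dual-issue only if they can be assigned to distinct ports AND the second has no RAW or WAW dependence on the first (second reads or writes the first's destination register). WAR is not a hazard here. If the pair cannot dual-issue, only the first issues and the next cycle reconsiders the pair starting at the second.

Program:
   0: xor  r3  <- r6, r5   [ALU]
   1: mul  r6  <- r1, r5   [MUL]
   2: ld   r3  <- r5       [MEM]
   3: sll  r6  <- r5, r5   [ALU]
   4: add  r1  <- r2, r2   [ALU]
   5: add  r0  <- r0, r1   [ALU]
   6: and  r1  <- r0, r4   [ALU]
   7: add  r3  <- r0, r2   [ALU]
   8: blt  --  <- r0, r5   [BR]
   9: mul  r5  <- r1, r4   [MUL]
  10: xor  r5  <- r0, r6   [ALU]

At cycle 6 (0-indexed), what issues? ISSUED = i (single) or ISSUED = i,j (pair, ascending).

ISSUED = 9

0. xor/mul @i0&i1  | dual
1. ld/sll @i2&i3  | dual
2. add @i4  | RAW r1
3. add @i5  | RAW r0
4. and/add @i6&i7  | dual
5. blt @i8  | no-port BR/MUL
6. mul @i9  | WAW r5
7. xor @i10  | tail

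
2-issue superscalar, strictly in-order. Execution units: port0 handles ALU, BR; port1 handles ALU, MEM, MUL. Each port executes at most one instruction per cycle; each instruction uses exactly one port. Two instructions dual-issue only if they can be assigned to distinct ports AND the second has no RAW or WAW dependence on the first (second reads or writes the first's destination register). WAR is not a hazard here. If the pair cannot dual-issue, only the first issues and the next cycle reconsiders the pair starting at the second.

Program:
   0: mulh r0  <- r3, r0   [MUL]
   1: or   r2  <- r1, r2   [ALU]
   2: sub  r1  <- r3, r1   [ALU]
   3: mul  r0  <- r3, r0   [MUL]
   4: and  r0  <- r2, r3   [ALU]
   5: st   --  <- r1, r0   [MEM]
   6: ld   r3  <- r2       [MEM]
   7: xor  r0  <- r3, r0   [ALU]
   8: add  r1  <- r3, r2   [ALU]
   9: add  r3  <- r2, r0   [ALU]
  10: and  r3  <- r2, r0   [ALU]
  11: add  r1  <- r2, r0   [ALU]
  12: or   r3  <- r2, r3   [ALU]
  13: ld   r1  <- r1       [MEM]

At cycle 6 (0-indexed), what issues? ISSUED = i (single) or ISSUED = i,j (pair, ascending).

#0 head=0: mulh.MUL;or.ALU i0&i1 pair
#1 head=2: sub.ALU;mul.MUL i2&i3 pair
#2 head=4: and.ALU i4 RAW r0
#3 head=5: st.MEM i5 no-port MEM/MEM
#4 head=6: ld.MEM i6 RAW r3
#5 head=7: xor.ALU;add.ALU i7&i8 pair
#6 head=9: add.ALU i9 WAW r3
#7 head=10: and.ALU;add.ALU i10&i11 pair
#8 head=12: or.ALU;ld.MEM i12&i13 pair

ISSUED = 9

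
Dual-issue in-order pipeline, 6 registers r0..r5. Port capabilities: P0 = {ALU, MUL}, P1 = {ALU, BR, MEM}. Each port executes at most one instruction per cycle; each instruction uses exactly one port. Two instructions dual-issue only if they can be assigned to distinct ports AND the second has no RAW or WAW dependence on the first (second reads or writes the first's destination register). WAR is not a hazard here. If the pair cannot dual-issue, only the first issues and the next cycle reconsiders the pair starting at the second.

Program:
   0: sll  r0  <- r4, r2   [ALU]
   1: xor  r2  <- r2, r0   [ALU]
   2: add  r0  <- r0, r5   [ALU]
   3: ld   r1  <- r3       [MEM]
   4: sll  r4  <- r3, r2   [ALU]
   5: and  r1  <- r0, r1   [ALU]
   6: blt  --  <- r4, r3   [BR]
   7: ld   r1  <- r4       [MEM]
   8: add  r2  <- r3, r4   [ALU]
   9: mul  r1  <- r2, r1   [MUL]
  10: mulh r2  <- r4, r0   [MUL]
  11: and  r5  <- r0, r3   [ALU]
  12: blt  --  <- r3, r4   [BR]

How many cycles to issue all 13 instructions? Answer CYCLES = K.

CYCLES = 8

  cy0 -> i0 (sll) RAW r0
  cy1 -> i1/i2 (xor/add) dual
  cy2 -> i3/i4 (ld/sll) dual
  cy3 -> i5/i6 (and/blt) dual
  cy4 -> i7/i8 (ld/add) dual
  cy5 -> i9 (mul) no-port MUL/MUL
  cy6 -> i10/i11 (mulh/and) dual
  cy7 -> i12 (blt) tail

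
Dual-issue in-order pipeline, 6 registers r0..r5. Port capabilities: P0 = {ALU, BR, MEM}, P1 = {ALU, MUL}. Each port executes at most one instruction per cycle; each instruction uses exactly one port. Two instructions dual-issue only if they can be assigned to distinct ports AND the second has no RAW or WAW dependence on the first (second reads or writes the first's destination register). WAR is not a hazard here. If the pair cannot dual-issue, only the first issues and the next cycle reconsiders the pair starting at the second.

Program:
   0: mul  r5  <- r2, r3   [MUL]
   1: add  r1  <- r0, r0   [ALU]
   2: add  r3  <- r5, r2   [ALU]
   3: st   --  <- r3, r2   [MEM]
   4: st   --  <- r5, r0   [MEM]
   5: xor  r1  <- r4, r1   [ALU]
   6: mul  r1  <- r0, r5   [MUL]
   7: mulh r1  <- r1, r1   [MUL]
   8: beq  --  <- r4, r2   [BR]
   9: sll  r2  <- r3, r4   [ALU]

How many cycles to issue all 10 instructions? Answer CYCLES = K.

  cy0 -> i0,i1 (mul add) pair
  cy1 -> i2 (add) RAW r3
  cy2 -> i3 (st) no-port MEM/MEM
  cy3 -> i4,i5 (st xor) pair
  cy4 -> i6 (mul) no-port MUL/MUL
  cy5 -> i7,i8 (mulh beq) pair
  cy6 -> i9 (sll) tail

CYCLES = 7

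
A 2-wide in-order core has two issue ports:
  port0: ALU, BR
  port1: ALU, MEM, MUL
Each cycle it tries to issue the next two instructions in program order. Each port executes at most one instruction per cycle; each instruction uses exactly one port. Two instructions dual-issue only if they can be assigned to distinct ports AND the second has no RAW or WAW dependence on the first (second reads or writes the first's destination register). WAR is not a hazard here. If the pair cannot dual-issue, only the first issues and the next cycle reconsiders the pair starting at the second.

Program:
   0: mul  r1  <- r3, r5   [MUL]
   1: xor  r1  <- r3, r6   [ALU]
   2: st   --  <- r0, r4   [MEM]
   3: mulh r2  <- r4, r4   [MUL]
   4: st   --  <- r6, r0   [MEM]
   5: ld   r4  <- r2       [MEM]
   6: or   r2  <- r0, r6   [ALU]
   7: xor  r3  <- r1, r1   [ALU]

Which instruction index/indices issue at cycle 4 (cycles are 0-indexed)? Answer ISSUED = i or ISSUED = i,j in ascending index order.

ISSUED = 5,6

[0] i0  mul  -- WAW r1
[1] i1&i2  xor/st  -- pair
[2] i3  mulh  -- no-port MUL/MEM
[3] i4  st  -- no-port MEM/MEM
[4] i5&i6  ld/or  -- pair
[5] i7  xor  -- tail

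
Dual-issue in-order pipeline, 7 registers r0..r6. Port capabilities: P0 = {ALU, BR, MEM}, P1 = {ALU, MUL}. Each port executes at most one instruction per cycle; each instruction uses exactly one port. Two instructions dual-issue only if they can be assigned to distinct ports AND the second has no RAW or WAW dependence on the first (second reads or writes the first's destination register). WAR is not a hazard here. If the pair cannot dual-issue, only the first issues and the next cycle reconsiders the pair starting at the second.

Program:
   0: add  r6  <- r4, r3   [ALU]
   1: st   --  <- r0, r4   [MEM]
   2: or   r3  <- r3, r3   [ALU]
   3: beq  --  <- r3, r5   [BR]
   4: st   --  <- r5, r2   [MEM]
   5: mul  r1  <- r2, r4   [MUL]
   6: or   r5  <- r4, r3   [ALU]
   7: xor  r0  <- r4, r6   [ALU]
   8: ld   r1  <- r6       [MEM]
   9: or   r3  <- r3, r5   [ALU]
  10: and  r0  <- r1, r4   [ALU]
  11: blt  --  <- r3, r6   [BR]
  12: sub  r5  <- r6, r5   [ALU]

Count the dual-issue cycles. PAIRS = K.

PAIRS = 5

c0: i0/i1 add.ALU+st.MEM  dual
c1: i2 or.ALU  RAW r3
c2: i3 beq.BR  no-port BR/MEM
c3: i4/i5 st.MEM+mul.MUL  dual
c4: i6/i7 or.ALU+xor.ALU  dual
c5: i8/i9 ld.MEM+or.ALU  dual
c6: i10/i11 and.ALU+blt.BR  dual
c7: i12 sub.ALU  tail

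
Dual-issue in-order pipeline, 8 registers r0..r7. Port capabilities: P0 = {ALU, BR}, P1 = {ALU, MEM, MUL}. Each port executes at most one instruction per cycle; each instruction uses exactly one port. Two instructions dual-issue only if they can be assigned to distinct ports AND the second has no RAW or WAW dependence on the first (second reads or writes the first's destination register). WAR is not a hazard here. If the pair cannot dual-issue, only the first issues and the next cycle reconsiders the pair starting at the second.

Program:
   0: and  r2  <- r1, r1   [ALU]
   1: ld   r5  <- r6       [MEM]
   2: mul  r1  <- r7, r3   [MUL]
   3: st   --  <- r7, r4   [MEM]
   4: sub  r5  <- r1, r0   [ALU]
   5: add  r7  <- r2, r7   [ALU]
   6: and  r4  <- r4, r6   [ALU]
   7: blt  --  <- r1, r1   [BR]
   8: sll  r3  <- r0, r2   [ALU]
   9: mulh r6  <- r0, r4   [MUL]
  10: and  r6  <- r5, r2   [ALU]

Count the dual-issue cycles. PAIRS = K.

  cy0 -> i0+i1 (and+ld) dual
  cy1 -> i2 (mul) no-port MUL/MEM
  cy2 -> i3+i4 (st+sub) dual
  cy3 -> i5+i6 (add+and) dual
  cy4 -> i7+i8 (blt+sll) dual
  cy5 -> i9 (mulh) WAW r6
  cy6 -> i10 (and) tail

PAIRS = 4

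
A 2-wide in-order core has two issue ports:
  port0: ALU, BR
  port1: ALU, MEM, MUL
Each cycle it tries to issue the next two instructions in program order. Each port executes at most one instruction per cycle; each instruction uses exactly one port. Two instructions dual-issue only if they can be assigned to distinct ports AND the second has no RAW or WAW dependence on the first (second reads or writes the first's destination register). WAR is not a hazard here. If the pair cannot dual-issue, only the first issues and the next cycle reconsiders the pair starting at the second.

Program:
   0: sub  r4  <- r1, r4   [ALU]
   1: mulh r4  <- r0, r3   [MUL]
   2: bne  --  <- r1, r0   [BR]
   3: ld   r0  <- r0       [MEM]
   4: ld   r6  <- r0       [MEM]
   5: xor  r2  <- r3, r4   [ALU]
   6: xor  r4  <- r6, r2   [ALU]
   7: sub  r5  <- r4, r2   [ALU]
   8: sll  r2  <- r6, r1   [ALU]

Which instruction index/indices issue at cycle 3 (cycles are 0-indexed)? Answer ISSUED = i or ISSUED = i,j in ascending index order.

c0: i0 sub.ALU  WAW r4
c1: i1,i2 mulh.MUL+bne.BR  dual
c2: i3 ld.MEM  no-port MEM/MEM
c3: i4,i5 ld.MEM+xor.ALU  dual
c4: i6 xor.ALU  RAW r4
c5: i7,i8 sub.ALU+sll.ALU  dual

ISSUED = 4,5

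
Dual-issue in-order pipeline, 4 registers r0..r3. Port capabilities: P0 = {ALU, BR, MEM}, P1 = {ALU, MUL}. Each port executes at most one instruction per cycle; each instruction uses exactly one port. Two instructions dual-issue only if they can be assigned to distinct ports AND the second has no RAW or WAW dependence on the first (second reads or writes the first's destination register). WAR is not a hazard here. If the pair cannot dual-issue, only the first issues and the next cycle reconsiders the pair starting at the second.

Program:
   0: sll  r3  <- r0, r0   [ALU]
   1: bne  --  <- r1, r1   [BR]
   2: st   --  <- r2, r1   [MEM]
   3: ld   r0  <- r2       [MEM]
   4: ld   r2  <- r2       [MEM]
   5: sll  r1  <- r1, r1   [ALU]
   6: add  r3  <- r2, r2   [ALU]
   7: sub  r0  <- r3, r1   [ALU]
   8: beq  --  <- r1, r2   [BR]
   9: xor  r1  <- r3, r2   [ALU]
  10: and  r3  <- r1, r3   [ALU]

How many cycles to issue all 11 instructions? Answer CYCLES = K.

CYCLES = 8

[0] i0,i1  sll/bne  -- dual
[1] i2  st  -- no-port MEM/MEM
[2] i3  ld  -- no-port MEM/MEM
[3] i4,i5  ld/sll  -- dual
[4] i6  add  -- RAW r3
[5] i7,i8  sub/beq  -- dual
[6] i9  xor  -- RAW r1
[7] i10  and  -- tail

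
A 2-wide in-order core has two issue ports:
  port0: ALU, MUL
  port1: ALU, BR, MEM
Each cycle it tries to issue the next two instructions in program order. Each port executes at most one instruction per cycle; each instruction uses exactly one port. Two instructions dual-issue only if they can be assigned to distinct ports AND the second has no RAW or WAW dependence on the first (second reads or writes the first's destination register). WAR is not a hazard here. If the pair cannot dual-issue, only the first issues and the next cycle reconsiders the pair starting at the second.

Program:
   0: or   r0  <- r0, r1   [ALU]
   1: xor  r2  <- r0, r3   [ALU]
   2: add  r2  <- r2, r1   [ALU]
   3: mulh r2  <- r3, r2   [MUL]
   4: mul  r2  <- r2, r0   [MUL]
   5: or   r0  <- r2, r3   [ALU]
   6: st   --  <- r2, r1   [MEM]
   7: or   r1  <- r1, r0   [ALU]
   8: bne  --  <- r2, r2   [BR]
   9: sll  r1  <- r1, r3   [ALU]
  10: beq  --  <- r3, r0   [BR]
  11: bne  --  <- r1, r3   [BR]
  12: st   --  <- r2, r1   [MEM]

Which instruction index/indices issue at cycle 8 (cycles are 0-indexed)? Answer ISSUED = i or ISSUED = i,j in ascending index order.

ISSUED = 11

t=0 i0:or.ALU ; RAW r0
t=1 i1:xor.ALU ; RAW+WAW r2
t=2 i2:add.ALU ; RAW+WAW r2
t=3 i3:mulh.MUL ; no-port MUL/MUL
t=4 i4:mul.MUL ; RAW r2
t=5 i5,i6:or.ALU;st.MEM ; pair
t=6 i7,i8:or.ALU;bne.BR ; pair
t=7 i9,i10:sll.ALU;beq.BR ; pair
t=8 i11:bne.BR ; no-port BR/MEM
t=9 i12:st.MEM ; tail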